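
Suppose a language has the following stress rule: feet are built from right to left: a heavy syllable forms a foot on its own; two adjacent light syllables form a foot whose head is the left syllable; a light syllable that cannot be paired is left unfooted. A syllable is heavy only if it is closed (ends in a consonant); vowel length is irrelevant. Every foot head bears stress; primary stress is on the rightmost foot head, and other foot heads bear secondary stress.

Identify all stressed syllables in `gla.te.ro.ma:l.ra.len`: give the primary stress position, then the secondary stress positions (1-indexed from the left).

Weights: 1 gla L, 2 te L, 3 ro L, 4 ma:l H, 5 ra L, 6 len H.
Parse right to left (heavy = foot alone; LL = one foot; stranded L unfooted): gla (ˈte.ro) (ˈma:l) ra (ˈlen).
Foot heads: 2, 4, 6.
Primary stress on the rightmost head = syllable 6.
Secondary stress on 2, 4: gla.ˌte.ro.ˌma:l.ra.ˈlen.

primary 6, secondary 2, 4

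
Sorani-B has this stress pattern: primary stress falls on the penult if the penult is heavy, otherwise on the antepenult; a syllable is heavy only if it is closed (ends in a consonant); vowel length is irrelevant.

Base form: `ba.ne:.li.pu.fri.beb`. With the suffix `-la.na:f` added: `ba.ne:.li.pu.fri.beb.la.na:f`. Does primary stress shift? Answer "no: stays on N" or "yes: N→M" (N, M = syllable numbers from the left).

Base `ba.ne:.li.pu.fri.beb` (6 syllables):
  Weights: 4 pu L, 5 fri L, 6 beb H.
  The penult (syllable 5, fri) is light, so stress falls on the antepenult (syllable 4, pu).
  → primary stress on syllable 4.
Suffixed `ba.ne:.li.pu.fri.beb.la.na:f` (8 syllables):
  Weights: 6 beb H, 7 la L, 8 na:f H.
  The penult (syllable 7, la) is light, so stress falls on the antepenult (syllable 6, beb).
  → primary stress on syllable 6.

yes: 4→6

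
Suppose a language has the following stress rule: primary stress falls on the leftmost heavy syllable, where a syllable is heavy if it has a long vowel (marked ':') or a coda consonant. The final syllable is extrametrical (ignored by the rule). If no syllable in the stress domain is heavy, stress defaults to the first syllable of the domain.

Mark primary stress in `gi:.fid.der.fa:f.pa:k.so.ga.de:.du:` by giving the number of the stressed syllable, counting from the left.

1

The final syllable (9, du:) is extrametrical; the stress domain is syllables 1–8.
Weights: 1 gi: H, 2 fid H, 3 der H, 4 fa:f H, 5 pa:k H, 6 so L, 7 ga L, 8 de: H.
Heavy syllables in the domain: 1, 2, 3, 4, 5, 8. The leftmost is syllable 1 (gi:).
Primary stress: syllable 1 → ˈgi:.fid.der.fa:f.pa:k.so.ga.de:.du:.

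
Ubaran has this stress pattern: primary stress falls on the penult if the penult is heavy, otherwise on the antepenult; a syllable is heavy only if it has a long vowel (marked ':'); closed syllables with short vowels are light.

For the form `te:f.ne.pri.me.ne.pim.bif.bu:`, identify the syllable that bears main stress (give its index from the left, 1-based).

Weights: 6 pim L, 7 bif L, 8 bu: H.
The penult (syllable 7, bif) is light, so stress falls on the antepenult (syllable 6, pim).
Primary stress: syllable 6 → te:f.ne.pri.me.ne.ˈpim.bif.bu:.

6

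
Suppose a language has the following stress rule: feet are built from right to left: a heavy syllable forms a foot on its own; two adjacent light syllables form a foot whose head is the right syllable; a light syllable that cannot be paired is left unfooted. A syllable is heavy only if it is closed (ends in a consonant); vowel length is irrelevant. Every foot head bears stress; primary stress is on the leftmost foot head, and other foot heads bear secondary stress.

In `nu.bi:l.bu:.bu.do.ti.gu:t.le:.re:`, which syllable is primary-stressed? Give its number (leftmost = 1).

2

Weights: 1 nu L, 2 bi:l H, 3 bu: L, 4 bu L, 5 do L, 6 ti L, 7 gu:t H, 8 le: L, 9 re: L.
Parse right to left (heavy = foot alone; LL = one foot; stranded L unfooted): nu (ˈbi:l) (bu:.ˈbu) (do.ˈti) (ˈgu:t) (le:.ˈre:).
Foot heads: 2, 4, 6, 7, 9.
Primary stress on the leftmost head = syllable 2.
Primary stress: syllable 2 → nu.ˈbi:l.bu:.bu.do.ti.gu:t.le:.re:.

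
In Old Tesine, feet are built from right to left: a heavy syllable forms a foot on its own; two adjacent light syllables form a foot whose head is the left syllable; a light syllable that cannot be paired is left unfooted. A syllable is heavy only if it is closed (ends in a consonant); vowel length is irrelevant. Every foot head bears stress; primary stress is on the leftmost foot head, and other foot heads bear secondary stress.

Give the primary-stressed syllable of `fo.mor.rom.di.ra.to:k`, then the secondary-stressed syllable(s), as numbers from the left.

Weights: 1 fo L, 2 mor H, 3 rom H, 4 di L, 5 ra L, 6 to:k H.
Parse right to left (heavy = foot alone; LL = one foot; stranded L unfooted): fo (ˈmor) (ˈrom) (ˈdi.ra) (ˈto:k).
Foot heads: 2, 3, 4, 6.
Primary stress on the leftmost head = syllable 2.
Secondary stress on 3, 4, 6: fo.ˈmor.ˌrom.ˌdi.ra.ˌto:k.

primary 2, secondary 3, 4, 6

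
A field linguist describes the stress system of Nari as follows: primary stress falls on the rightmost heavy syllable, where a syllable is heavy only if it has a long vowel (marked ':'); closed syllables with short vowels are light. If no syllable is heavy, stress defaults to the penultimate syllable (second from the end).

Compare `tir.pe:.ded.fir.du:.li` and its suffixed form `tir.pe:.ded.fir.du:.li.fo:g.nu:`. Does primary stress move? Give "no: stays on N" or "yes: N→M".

yes: 5→8

Base `tir.pe:.ded.fir.du:.li` (6 syllables):
  Weights: 1 tir L, 2 pe: H, 3 ded L, 4 fir L, 5 du: H, 6 li L.
  Heavy syllables in the domain: 2, 5. The rightmost is syllable 5 (du:).
  → primary stress on syllable 5.
Suffixed `tir.pe:.ded.fir.du:.li.fo:g.nu:` (8 syllables):
  Weights: 1 tir L, 2 pe: H, 3 ded L, 4 fir L, 5 du: H, 6 li L, 7 fo:g H, 8 nu: H.
  Heavy syllables in the domain: 2, 5, 7, 8. The rightmost is syllable 8 (nu:).
  → primary stress on syllable 8.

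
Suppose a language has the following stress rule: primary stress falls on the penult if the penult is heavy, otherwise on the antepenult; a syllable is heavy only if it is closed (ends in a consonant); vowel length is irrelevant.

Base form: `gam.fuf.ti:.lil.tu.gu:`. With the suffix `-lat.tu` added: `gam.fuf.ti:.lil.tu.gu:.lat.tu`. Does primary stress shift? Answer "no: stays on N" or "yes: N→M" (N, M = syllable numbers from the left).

yes: 4→7

Base `gam.fuf.ti:.lil.tu.gu:` (6 syllables):
  Weights: 4 lil H, 5 tu L, 6 gu: L.
  The penult (syllable 5, tu) is light, so stress falls on the antepenult (syllable 4, lil).
  → primary stress on syllable 4.
Suffixed `gam.fuf.ti:.lil.tu.gu:.lat.tu` (8 syllables):
  Weights: 6 gu: L, 7 lat H, 8 tu L.
  The penult (syllable 7, lat) is heavy, so it takes stress.
  → primary stress on syllable 7.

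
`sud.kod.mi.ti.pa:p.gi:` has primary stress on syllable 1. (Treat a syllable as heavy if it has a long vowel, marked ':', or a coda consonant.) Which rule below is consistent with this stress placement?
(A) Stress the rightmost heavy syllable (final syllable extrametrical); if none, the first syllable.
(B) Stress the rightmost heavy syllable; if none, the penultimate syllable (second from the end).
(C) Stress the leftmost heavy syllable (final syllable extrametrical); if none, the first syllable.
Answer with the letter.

Rule A → syllable 5 (observed: 1).
Rule B → syllable 6 (observed: 1).
Rule C → syllable 1 ✓.

C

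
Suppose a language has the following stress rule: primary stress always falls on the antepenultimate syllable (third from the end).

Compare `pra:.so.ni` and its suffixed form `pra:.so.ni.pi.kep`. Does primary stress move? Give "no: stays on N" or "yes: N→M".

Base `pra:.so.ni` (3 syllables):
  The word has 3 syllables; the antepenultimate syllable (third from the end) is syllable 1 (pra:).
  → primary stress on syllable 1.
Suffixed `pra:.so.ni.pi.kep` (5 syllables):
  The word has 5 syllables; the antepenultimate syllable (third from the end) is syllable 3 (ni).
  → primary stress on syllable 3.

yes: 1→3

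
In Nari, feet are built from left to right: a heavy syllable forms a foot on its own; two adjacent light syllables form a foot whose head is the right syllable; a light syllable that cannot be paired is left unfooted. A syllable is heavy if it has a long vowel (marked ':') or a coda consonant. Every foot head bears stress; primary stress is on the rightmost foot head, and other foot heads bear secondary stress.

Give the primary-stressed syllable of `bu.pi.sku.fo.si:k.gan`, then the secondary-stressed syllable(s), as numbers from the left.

Weights: 1 bu L, 2 pi L, 3 sku L, 4 fo L, 5 si:k H, 6 gan H.
Parse left to right (heavy = foot alone; LL = one foot; stranded L unfooted): (bu.ˈpi) (sku.ˈfo) (ˈsi:k) (ˈgan).
Foot heads: 2, 4, 5, 6.
Primary stress on the rightmost head = syllable 6.
Secondary stress on 2, 4, 5: bu.ˌpi.sku.ˌfo.ˌsi:k.ˈgan.

primary 6, secondary 2, 4, 5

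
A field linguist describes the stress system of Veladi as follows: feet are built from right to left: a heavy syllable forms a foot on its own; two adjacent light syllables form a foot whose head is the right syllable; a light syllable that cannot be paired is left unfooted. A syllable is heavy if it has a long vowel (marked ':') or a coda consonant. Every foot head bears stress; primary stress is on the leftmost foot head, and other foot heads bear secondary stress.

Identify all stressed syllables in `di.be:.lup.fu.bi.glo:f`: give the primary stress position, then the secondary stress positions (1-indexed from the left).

Weights: 1 di L, 2 be: H, 3 lup H, 4 fu L, 5 bi L, 6 glo:f H.
Parse right to left (heavy = foot alone; LL = one foot; stranded L unfooted): di (ˈbe:) (ˈlup) (fu.ˈbi) (ˈglo:f).
Foot heads: 2, 3, 5, 6.
Primary stress on the leftmost head = syllable 2.
Secondary stress on 3, 5, 6: di.ˈbe:.ˌlup.fu.ˌbi.ˌglo:f.

primary 2, secondary 3, 5, 6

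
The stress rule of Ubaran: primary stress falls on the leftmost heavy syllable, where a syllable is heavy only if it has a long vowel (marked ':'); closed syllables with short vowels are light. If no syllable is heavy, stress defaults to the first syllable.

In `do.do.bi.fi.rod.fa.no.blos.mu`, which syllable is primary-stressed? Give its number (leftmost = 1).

1

Weights: 1 do L, 2 do L, 3 bi L, 4 fi L, 5 rod L, 6 fa L, 7 no L, 8 blos L, 9 mu L.
No heavy syllable in the domain; default to the first syllable = syllable 1.
Primary stress: syllable 1 → ˈdo.do.bi.fi.rod.fa.no.blos.mu.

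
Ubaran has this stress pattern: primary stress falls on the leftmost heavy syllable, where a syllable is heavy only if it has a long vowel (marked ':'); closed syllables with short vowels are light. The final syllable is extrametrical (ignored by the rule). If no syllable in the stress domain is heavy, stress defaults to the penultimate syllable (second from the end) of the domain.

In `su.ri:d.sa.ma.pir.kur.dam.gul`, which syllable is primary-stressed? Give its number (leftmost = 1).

The final syllable (8, gul) is extrametrical; the stress domain is syllables 1–7.
Weights: 1 su L, 2 ri:d H, 3 sa L, 4 ma L, 5 pir L, 6 kur L, 7 dam L.
Heavy syllables in the domain: 2. The leftmost is syllable 2 (ri:d).
Primary stress: syllable 2 → su.ˈri:d.sa.ma.pir.kur.dam.gul.

2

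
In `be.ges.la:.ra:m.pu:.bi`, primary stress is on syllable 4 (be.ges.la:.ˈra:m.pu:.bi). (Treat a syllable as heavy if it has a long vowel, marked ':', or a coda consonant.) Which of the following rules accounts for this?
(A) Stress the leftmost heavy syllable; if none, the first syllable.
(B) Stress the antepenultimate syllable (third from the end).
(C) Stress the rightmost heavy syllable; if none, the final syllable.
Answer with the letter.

Rule A → syllable 2 (observed: 4).
Rule B → syllable 4 ✓.
Rule C → syllable 5 (observed: 4).

B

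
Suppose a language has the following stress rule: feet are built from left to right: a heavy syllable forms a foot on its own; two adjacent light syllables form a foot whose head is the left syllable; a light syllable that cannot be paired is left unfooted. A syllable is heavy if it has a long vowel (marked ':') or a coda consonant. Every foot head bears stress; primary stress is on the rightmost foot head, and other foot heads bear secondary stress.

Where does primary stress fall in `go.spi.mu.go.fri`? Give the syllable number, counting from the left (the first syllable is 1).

3

Weights: 1 go L, 2 spi L, 3 mu L, 4 go L, 5 fri L.
Parse left to right (heavy = foot alone; LL = one foot; stranded L unfooted): (ˈgo.spi) (ˈmu.go) fri.
Foot heads: 1, 3.
Primary stress on the rightmost head = syllable 3.
Primary stress: syllable 3 → go.spi.ˈmu.go.fri.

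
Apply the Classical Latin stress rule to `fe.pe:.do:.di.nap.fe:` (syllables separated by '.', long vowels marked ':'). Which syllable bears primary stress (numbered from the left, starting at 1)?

Classical Latin: stress the penult if heavy (long vowel or closed), else the antepenult.
Weights: 4 di L, 5 nap H, 6 fe: H.
The penult (syllable 5, nap) is heavy, so it takes stress.
Stress on syllable 5: fe.pe:.do:.di.ˈnap.fe:.

5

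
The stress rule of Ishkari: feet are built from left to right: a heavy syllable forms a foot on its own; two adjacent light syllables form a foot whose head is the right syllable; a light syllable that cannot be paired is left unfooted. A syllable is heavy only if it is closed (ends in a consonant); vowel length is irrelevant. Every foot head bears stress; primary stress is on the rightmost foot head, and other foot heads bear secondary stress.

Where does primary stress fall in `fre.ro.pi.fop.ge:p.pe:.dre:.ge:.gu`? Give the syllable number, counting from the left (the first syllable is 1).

Weights: 1 fre L, 2 ro L, 3 pi L, 4 fop H, 5 ge:p H, 6 pe: L, 7 dre: L, 8 ge: L, 9 gu L.
Parse left to right (heavy = foot alone; LL = one foot; stranded L unfooted): (fre.ˈro) pi (ˈfop) (ˈge:p) (pe:.ˈdre:) (ge:.ˈgu).
Foot heads: 2, 4, 5, 7, 9.
Primary stress on the rightmost head = syllable 9.
Primary stress: syllable 9 → fre.ro.pi.fop.ge:p.pe:.dre:.ge:.ˈgu.

9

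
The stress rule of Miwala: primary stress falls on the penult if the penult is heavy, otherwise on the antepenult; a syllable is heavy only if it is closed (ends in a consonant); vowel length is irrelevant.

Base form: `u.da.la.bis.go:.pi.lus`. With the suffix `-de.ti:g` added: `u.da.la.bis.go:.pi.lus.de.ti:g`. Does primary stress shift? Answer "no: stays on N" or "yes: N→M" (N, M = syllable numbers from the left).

yes: 5→7

Base `u.da.la.bis.go:.pi.lus` (7 syllables):
  Weights: 5 go: L, 6 pi L, 7 lus H.
  The penult (syllable 6, pi) is light, so stress falls on the antepenult (syllable 5, go:).
  → primary stress on syllable 5.
Suffixed `u.da.la.bis.go:.pi.lus.de.ti:g` (9 syllables):
  Weights: 7 lus H, 8 de L, 9 ti:g H.
  The penult (syllable 8, de) is light, so stress falls on the antepenult (syllable 7, lus).
  → primary stress on syllable 7.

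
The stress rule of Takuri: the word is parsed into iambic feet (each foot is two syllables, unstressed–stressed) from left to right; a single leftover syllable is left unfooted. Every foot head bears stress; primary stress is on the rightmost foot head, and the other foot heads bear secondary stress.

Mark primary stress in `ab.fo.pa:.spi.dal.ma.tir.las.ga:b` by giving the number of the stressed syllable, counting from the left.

Parse left to right into iambic (σˈσ) feet: (ab.ˈfo) (pa:.ˈspi) (dal.ˈma) (tir.ˈlas) ga:b. Syllable 9 is left unfooted.
Foot heads (stressed positions): 2, 4, 6, 8.
End Rule Rightmost: primary stress on the rightmost head = syllable 8.
Primary stress: syllable 8 → ab.fo.pa:.spi.dal.ma.tir.ˈlas.ga:b.

8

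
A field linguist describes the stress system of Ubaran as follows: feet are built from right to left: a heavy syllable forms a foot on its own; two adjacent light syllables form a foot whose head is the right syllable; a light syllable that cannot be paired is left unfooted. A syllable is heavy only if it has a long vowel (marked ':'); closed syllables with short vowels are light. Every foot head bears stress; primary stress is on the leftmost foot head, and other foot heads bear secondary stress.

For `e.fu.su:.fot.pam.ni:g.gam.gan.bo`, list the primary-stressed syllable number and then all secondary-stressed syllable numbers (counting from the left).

primary 2, secondary 3, 5, 6, 9

Weights: 1 e L, 2 fu L, 3 su: H, 4 fot L, 5 pam L, 6 ni:g H, 7 gam L, 8 gan L, 9 bo L.
Parse right to left (heavy = foot alone; LL = one foot; stranded L unfooted): (e.ˈfu) (ˈsu:) (fot.ˈpam) (ˈni:g) gam (gan.ˈbo).
Foot heads: 2, 3, 5, 6, 9.
Primary stress on the leftmost head = syllable 2.
Secondary stress on 3, 5, 6, 9: e.ˈfu.ˌsu:.fot.ˌpam.ˌni:g.gam.gan.ˌbo.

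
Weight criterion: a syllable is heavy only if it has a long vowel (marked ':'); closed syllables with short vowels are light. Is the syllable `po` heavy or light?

light

`po`: short vowel, open (no coda). Short vowel → light.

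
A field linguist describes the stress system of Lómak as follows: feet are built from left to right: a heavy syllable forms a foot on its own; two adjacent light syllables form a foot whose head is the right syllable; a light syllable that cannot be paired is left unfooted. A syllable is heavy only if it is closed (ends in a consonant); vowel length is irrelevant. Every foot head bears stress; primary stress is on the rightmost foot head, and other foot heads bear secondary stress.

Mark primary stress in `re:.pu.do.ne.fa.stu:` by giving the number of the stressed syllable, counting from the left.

6

Weights: 1 re: L, 2 pu L, 3 do L, 4 ne L, 5 fa L, 6 stu: L.
Parse left to right (heavy = foot alone; LL = one foot; stranded L unfooted): (re:.ˈpu) (do.ˈne) (fa.ˈstu:).
Foot heads: 2, 4, 6.
Primary stress on the rightmost head = syllable 6.
Primary stress: syllable 6 → re:.pu.do.ne.fa.ˈstu:.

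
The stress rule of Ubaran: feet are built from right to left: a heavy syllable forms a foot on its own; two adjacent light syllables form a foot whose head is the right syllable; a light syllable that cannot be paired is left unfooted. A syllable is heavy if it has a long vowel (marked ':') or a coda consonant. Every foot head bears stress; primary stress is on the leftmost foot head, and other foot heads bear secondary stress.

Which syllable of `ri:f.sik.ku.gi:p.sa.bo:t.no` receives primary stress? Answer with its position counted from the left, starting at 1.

Weights: 1 ri:f H, 2 sik H, 3 ku L, 4 gi:p H, 5 sa L, 6 bo:t H, 7 no L.
Parse right to left (heavy = foot alone; LL = one foot; stranded L unfooted): (ˈri:f) (ˈsik) ku (ˈgi:p) sa (ˈbo:t) no.
Foot heads: 1, 2, 4, 6.
Primary stress on the leftmost head = syllable 1.
Primary stress: syllable 1 → ˈri:f.sik.ku.gi:p.sa.bo:t.no.

1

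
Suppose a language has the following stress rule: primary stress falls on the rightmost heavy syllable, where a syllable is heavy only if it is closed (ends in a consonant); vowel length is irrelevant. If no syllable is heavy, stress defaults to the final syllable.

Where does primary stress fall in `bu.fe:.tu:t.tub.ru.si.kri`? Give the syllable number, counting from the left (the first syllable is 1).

4

Weights: 1 bu L, 2 fe: L, 3 tu:t H, 4 tub H, 5 ru L, 6 si L, 7 kri L.
Heavy syllables in the domain: 3, 4. The rightmost is syllable 4 (tub).
Primary stress: syllable 4 → bu.fe:.tu:t.ˈtub.ru.si.kri.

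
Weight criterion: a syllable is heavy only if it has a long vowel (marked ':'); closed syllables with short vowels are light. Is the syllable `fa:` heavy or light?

`fa:`: long vowel, open (no coda). Long vowel → heavy.

heavy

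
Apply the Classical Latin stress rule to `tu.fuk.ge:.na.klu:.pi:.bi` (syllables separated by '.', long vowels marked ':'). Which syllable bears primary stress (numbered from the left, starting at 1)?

6

Classical Latin: stress the penult if heavy (long vowel or closed), else the antepenult.
Weights: 5 klu: H, 6 pi: H, 7 bi L.
The penult (syllable 6, pi:) is heavy, so it takes stress.
Stress on syllable 6: tu.fuk.ge:.na.klu:.ˈpi:.bi.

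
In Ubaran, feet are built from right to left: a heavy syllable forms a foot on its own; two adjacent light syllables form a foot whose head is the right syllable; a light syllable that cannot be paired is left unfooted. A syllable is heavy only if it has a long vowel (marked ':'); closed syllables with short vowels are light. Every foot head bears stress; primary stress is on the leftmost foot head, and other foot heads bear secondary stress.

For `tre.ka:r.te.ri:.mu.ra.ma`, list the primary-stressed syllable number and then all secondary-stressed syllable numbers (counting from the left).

Weights: 1 tre L, 2 ka:r H, 3 te L, 4 ri: H, 5 mu L, 6 ra L, 7 ma L.
Parse right to left (heavy = foot alone; LL = one foot; stranded L unfooted): tre (ˈka:r) te (ˈri:) mu (ra.ˈma).
Foot heads: 2, 4, 7.
Primary stress on the leftmost head = syllable 2.
Secondary stress on 4, 7: tre.ˈka:r.te.ˌri:.mu.ra.ˌma.

primary 2, secondary 4, 7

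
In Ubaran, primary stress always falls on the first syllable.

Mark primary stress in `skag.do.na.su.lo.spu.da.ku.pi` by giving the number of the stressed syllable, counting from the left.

The word has 9 syllables; the first syllable is syllable 1 (skag).
Primary stress: syllable 1 → ˈskag.do.na.su.lo.spu.da.ku.pi.

1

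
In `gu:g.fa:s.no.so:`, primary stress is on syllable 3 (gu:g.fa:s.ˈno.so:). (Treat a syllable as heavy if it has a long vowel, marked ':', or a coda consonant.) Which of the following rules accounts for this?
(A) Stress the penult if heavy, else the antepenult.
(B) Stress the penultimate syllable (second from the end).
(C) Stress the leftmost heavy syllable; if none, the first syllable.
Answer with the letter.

Rule A → syllable 2 (observed: 3).
Rule B → syllable 3 ✓.
Rule C → syllable 1 (observed: 3).

B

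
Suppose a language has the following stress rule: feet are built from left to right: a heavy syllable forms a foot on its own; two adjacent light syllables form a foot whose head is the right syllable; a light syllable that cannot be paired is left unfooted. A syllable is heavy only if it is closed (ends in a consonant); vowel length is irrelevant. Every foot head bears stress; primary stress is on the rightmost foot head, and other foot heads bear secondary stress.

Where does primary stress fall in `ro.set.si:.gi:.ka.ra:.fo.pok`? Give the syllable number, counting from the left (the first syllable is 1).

8

Weights: 1 ro L, 2 set H, 3 si: L, 4 gi: L, 5 ka L, 6 ra: L, 7 fo L, 8 pok H.
Parse left to right (heavy = foot alone; LL = one foot; stranded L unfooted): ro (ˈset) (si:.ˈgi:) (ka.ˈra:) fo (ˈpok).
Foot heads: 2, 4, 6, 8.
Primary stress on the rightmost head = syllable 8.
Primary stress: syllable 8 → ro.set.si:.gi:.ka.ra:.fo.ˈpok.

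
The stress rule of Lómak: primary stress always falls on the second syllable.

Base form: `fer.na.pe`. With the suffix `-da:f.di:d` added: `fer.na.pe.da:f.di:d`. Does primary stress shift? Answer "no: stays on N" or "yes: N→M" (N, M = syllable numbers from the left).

no: stays on 2

Base `fer.na.pe` (3 syllables):
  The word has 3 syllables; the second syllable is syllable 2 (na).
  → primary stress on syllable 2.
Suffixed `fer.na.pe.da:f.di:d` (5 syllables):
  The word has 5 syllables; the second syllable is syllable 2 (na).
  → primary stress on syllable 2.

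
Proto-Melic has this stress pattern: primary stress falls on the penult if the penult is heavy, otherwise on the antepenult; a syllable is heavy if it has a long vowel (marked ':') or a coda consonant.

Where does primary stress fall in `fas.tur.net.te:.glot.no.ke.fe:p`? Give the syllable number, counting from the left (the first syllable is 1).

6

Weights: 6 no L, 7 ke L, 8 fe:p H.
The penult (syllable 7, ke) is light, so stress falls on the antepenult (syllable 6, no).
Primary stress: syllable 6 → fas.tur.net.te:.glot.ˈno.ke.fe:p.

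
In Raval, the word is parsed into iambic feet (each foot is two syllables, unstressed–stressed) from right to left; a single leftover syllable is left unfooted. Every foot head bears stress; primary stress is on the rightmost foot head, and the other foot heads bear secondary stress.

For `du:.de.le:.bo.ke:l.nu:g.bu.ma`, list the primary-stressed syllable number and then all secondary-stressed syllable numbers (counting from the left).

Parse right to left into iambic (σˈσ) feet: (du:.ˈde) (le:.ˈbo) (ke:l.ˈnu:g) (bu.ˈma).
Foot heads (stressed positions): 2, 4, 6, 8.
End Rule Rightmost: primary stress on the rightmost head = syllable 8.
Secondary stress on 2, 4, 6: du:.ˌde.le:.ˌbo.ke:l.ˌnu:g.bu.ˈma.

primary 8, secondary 2, 4, 6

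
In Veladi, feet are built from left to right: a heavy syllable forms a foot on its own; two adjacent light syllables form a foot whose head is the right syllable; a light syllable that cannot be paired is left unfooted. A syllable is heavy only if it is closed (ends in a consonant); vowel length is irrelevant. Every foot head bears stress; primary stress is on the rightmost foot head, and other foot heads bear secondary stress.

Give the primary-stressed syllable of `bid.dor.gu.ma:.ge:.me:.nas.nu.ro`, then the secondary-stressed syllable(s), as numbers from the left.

Weights: 1 bid H, 2 dor H, 3 gu L, 4 ma: L, 5 ge: L, 6 me: L, 7 nas H, 8 nu L, 9 ro L.
Parse left to right (heavy = foot alone; LL = one foot; stranded L unfooted): (ˈbid) (ˈdor) (gu.ˈma:) (ge:.ˈme:) (ˈnas) (nu.ˈro).
Foot heads: 1, 2, 4, 6, 7, 9.
Primary stress on the rightmost head = syllable 9.
Secondary stress on 1, 2, 4, 6, 7: ˌbid.ˌdor.gu.ˌma:.ge:.ˌme:.ˌnas.nu.ˈro.

primary 9, secondary 1, 2, 4, 6, 7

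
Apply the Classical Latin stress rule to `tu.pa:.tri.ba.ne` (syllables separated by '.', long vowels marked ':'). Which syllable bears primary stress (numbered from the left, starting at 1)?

Classical Latin: stress the penult if heavy (long vowel or closed), else the antepenult.
Weights: 3 tri L, 4 ba L, 5 ne L.
The penult (syllable 4, ba) is light, so stress falls on the antepenult (syllable 3, tri).
Stress on syllable 3: tu.pa:.ˈtri.ba.ne.

3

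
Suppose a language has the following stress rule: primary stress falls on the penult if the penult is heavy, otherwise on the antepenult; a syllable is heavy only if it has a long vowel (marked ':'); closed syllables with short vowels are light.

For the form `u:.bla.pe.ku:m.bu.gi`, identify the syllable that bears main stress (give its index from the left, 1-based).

4

Weights: 4 ku:m H, 5 bu L, 6 gi L.
The penult (syllable 5, bu) is light, so stress falls on the antepenult (syllable 4, ku:m).
Primary stress: syllable 4 → u:.bla.pe.ˈku:m.bu.gi.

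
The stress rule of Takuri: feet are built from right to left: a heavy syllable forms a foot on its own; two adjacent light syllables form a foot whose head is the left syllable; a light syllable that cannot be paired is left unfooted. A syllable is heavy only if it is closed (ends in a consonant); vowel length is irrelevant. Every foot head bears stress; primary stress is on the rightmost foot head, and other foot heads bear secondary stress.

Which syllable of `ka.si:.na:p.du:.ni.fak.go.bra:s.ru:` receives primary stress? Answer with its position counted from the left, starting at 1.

8

Weights: 1 ka L, 2 si: L, 3 na:p H, 4 du: L, 5 ni L, 6 fak H, 7 go L, 8 bra:s H, 9 ru: L.
Parse right to left (heavy = foot alone; LL = one foot; stranded L unfooted): (ˈka.si:) (ˈna:p) (ˈdu:.ni) (ˈfak) go (ˈbra:s) ru:.
Foot heads: 1, 3, 4, 6, 8.
Primary stress on the rightmost head = syllable 8.
Primary stress: syllable 8 → ka.si:.na:p.du:.ni.fak.go.ˈbra:s.ru:.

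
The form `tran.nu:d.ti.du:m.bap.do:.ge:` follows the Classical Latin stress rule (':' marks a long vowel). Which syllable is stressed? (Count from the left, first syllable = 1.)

6

Classical Latin: stress the penult if heavy (long vowel or closed), else the antepenult.
Weights: 5 bap H, 6 do: H, 7 ge: H.
The penult (syllable 6, do:) is heavy, so it takes stress.
Stress on syllable 6: tran.nu:d.ti.du:m.bap.ˈdo:.ge:.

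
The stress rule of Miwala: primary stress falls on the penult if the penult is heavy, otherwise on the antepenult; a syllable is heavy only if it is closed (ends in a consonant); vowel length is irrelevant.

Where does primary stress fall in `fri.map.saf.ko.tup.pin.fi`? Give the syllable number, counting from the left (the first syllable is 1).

6

Weights: 5 tup H, 6 pin H, 7 fi L.
The penult (syllable 6, pin) is heavy, so it takes stress.
Primary stress: syllable 6 → fri.map.saf.ko.tup.ˈpin.fi.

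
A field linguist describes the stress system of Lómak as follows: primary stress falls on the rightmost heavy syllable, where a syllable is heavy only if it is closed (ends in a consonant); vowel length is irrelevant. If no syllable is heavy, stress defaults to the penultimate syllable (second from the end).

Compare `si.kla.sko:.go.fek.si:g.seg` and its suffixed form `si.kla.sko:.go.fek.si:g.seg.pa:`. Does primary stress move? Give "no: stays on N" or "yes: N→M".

no: stays on 7

Base `si.kla.sko:.go.fek.si:g.seg` (7 syllables):
  Weights: 1 si L, 2 kla L, 3 sko: L, 4 go L, 5 fek H, 6 si:g H, 7 seg H.
  Heavy syllables in the domain: 5, 6, 7. The rightmost is syllable 7 (seg).
  → primary stress on syllable 7.
Suffixed `si.kla.sko:.go.fek.si:g.seg.pa:` (8 syllables):
  Weights: 1 si L, 2 kla L, 3 sko: L, 4 go L, 5 fek H, 6 si:g H, 7 seg H, 8 pa: L.
  Heavy syllables in the domain: 5, 6, 7. The rightmost is syllable 7 (seg).
  → primary stress on syllable 7.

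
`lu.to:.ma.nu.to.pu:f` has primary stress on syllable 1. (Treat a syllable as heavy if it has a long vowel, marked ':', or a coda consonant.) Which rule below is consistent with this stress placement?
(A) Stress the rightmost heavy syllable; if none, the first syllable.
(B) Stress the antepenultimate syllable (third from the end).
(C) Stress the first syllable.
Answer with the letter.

Rule A → syllable 6 (observed: 1).
Rule B → syllable 4 (observed: 1).
Rule C → syllable 1 ✓.

C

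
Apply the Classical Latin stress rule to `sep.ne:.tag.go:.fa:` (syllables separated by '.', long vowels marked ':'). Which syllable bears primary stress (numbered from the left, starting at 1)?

4

Classical Latin: stress the penult if heavy (long vowel or closed), else the antepenult.
Weights: 3 tag H, 4 go: H, 5 fa: H.
The penult (syllable 4, go:) is heavy, so it takes stress.
Stress on syllable 4: sep.ne:.tag.ˈgo:.fa:.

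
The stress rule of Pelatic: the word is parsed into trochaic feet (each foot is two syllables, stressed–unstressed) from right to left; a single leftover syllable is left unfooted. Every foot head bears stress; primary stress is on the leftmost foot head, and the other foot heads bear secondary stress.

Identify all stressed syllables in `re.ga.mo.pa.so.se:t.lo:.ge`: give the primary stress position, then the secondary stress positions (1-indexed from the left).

primary 1, secondary 3, 5, 7

Parse right to left into trochaic (ˈσσ) feet: (ˈre.ga) (ˈmo.pa) (ˈso.se:t) (ˈlo:.ge).
Foot heads (stressed positions): 1, 3, 5, 7.
End Rule Leftmost: primary stress on the leftmost head = syllable 1.
Secondary stress on 3, 5, 7: ˈre.ga.ˌmo.pa.ˌso.se:t.ˌlo:.ge.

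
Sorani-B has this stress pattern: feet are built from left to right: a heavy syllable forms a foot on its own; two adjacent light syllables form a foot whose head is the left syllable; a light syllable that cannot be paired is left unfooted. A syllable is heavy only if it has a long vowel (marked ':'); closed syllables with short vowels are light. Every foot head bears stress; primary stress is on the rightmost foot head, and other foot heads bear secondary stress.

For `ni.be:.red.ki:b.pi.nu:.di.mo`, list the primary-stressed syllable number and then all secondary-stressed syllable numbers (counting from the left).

primary 7, secondary 2, 4, 6

Weights: 1 ni L, 2 be: H, 3 red L, 4 ki:b H, 5 pi L, 6 nu: H, 7 di L, 8 mo L.
Parse left to right (heavy = foot alone; LL = one foot; stranded L unfooted): ni (ˈbe:) red (ˈki:b) pi (ˈnu:) (ˈdi.mo).
Foot heads: 2, 4, 6, 7.
Primary stress on the rightmost head = syllable 7.
Secondary stress on 2, 4, 6: ni.ˌbe:.red.ˌki:b.pi.ˌnu:.ˈdi.mo.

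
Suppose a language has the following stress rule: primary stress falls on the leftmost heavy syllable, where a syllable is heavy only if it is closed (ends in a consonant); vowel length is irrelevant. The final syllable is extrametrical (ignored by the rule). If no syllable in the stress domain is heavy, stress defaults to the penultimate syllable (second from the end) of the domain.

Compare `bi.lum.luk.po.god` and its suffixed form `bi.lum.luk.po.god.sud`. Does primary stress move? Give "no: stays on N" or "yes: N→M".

Base `bi.lum.luk.po.god` (5 syllables):
  The final syllable (5, god) is extrametrical; the stress domain is syllables 1–4.
  Weights: 1 bi L, 2 lum H, 3 luk H, 4 po L.
  Heavy syllables in the domain: 2, 3. The leftmost is syllable 2 (lum).
  → primary stress on syllable 2.
Suffixed `bi.lum.luk.po.god.sud` (6 syllables):
  The final syllable (6, sud) is extrametrical; the stress domain is syllables 1–5.
  Weights: 1 bi L, 2 lum H, 3 luk H, 4 po L, 5 god H.
  Heavy syllables in the domain: 2, 3, 5. The leftmost is syllable 2 (lum).
  → primary stress on syllable 2.

no: stays on 2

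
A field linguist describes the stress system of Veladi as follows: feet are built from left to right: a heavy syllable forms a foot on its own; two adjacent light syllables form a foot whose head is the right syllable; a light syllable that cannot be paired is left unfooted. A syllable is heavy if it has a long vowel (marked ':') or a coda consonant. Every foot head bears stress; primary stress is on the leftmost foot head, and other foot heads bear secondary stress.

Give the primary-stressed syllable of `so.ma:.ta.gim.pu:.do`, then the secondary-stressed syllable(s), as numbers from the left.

primary 2, secondary 4, 5

Weights: 1 so L, 2 ma: H, 3 ta L, 4 gim H, 5 pu: H, 6 do L.
Parse left to right (heavy = foot alone; LL = one foot; stranded L unfooted): so (ˈma:) ta (ˈgim) (ˈpu:) do.
Foot heads: 2, 4, 5.
Primary stress on the leftmost head = syllable 2.
Secondary stress on 4, 5: so.ˈma:.ta.ˌgim.ˌpu:.do.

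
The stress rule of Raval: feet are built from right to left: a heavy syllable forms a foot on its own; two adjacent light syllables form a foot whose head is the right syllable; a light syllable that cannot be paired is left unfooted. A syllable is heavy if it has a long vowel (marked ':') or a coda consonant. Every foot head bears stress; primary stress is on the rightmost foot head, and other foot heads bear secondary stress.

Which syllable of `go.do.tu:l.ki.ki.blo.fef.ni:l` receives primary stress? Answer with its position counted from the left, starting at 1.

Weights: 1 go L, 2 do L, 3 tu:l H, 4 ki L, 5 ki L, 6 blo L, 7 fef H, 8 ni:l H.
Parse right to left (heavy = foot alone; LL = one foot; stranded L unfooted): (go.ˈdo) (ˈtu:l) ki (ki.ˈblo) (ˈfef) (ˈni:l).
Foot heads: 2, 3, 6, 7, 8.
Primary stress on the rightmost head = syllable 8.
Primary stress: syllable 8 → go.do.tu:l.ki.ki.blo.fef.ˈni:l.

8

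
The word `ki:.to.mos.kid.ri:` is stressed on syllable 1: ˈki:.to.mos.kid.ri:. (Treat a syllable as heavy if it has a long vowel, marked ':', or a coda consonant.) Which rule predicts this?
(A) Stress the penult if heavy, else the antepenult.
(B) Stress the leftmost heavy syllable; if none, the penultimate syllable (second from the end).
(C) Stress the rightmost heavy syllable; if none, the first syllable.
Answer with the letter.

B

Rule A → syllable 4 (observed: 1).
Rule B → syllable 1 ✓.
Rule C → syllable 5 (observed: 1).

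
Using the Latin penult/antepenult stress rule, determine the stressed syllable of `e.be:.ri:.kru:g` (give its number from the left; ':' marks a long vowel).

Classical Latin: stress the penult if heavy (long vowel or closed), else the antepenult.
Weights: 2 be: H, 3 ri: H, 4 kru:g H.
The penult (syllable 3, ri:) is heavy, so it takes stress.
Stress on syllable 3: e.be:.ˈri:.kru:g.

3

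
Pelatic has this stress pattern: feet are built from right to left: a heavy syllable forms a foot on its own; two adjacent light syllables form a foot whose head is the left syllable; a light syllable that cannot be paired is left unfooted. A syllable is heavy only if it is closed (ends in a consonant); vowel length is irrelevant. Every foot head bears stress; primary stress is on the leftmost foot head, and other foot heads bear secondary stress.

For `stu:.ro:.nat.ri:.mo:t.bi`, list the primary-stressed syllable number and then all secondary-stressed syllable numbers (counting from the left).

primary 1, secondary 3, 5

Weights: 1 stu: L, 2 ro: L, 3 nat H, 4 ri: L, 5 mo:t H, 6 bi L.
Parse right to left (heavy = foot alone; LL = one foot; stranded L unfooted): (ˈstu:.ro:) (ˈnat) ri: (ˈmo:t) bi.
Foot heads: 1, 3, 5.
Primary stress on the leftmost head = syllable 1.
Secondary stress on 3, 5: ˈstu:.ro:.ˌnat.ri:.ˌmo:t.bi.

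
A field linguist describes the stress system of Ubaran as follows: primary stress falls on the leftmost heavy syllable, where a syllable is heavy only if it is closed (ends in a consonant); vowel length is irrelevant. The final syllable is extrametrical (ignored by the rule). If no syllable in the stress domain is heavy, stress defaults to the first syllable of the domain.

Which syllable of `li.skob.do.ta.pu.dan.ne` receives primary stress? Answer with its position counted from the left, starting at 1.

2

The final syllable (7, ne) is extrametrical; the stress domain is syllables 1–6.
Weights: 1 li L, 2 skob H, 3 do L, 4 ta L, 5 pu L, 6 dan H.
Heavy syllables in the domain: 2, 6. The leftmost is syllable 2 (skob).
Primary stress: syllable 2 → li.ˈskob.do.ta.pu.dan.ne.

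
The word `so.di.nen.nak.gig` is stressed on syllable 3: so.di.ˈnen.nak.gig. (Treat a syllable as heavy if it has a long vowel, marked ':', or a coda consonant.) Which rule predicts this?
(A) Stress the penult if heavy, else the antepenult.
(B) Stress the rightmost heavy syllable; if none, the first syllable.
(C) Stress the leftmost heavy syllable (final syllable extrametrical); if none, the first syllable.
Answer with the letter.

Rule A → syllable 4 (observed: 3).
Rule B → syllable 5 (observed: 3).
Rule C → syllable 3 ✓.

C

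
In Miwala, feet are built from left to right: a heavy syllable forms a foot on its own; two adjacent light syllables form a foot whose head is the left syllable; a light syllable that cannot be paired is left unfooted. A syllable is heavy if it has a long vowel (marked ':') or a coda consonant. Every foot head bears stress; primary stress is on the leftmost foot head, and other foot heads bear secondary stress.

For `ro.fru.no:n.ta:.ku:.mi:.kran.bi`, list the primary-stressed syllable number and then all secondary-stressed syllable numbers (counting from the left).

primary 1, secondary 3, 4, 5, 6, 7

Weights: 1 ro L, 2 fru L, 3 no:n H, 4 ta: H, 5 ku: H, 6 mi: H, 7 kran H, 8 bi L.
Parse left to right (heavy = foot alone; LL = one foot; stranded L unfooted): (ˈro.fru) (ˈno:n) (ˈta:) (ˈku:) (ˈmi:) (ˈkran) bi.
Foot heads: 1, 3, 4, 5, 6, 7.
Primary stress on the leftmost head = syllable 1.
Secondary stress on 3, 4, 5, 6, 7: ˈro.fru.ˌno:n.ˌta:.ˌku:.ˌmi:.ˌkran.bi.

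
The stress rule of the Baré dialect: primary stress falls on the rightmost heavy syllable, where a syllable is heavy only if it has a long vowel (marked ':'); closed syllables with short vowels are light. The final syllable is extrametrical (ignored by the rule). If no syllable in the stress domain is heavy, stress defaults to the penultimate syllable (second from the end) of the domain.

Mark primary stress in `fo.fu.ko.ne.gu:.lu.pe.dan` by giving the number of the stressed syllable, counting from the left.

5

The final syllable (8, dan) is extrametrical; the stress domain is syllables 1–7.
Weights: 1 fo L, 2 fu L, 3 ko L, 4 ne L, 5 gu: H, 6 lu L, 7 pe L.
Heavy syllables in the domain: 5. The rightmost is syllable 5 (gu:).
Primary stress: syllable 5 → fo.fu.ko.ne.ˈgu:.lu.pe.dan.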